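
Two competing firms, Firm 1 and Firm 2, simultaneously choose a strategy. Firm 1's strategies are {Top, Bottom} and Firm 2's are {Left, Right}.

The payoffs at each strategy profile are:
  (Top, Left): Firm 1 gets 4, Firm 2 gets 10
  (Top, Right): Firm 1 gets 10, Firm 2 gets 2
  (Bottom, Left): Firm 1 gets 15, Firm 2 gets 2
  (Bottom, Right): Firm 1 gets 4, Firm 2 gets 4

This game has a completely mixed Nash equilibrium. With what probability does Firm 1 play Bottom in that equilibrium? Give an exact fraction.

4/5

Let p be the probability that Firm 1 plays Top. In a completely mixed equilibrium, Firm 2 must be indifferent between Left and Right.
Firm 2's expected payoff from Left is 10p + 2(1−p); from Right it is 2p + 4(1−p).
Setting these equal: 8p + 2 = −2p + 4, so p = 1/5.
Therefore Firm 1 plays Bottom with probability 1 − 1/5 = 4/5.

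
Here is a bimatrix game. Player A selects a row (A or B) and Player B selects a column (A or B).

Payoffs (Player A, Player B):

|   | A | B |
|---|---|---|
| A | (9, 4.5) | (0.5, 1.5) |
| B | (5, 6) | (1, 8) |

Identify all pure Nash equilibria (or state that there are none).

(A, A): Player A gets 9 ≥ 5 from B, and Player B gets 4.5 ≥ 1.5 from B — Nash equilibrium.
(A, B): Player A prefers B (1 > 0.5); Player B prefers A (4.5 > 1.5) — not an equilibrium.
(B, A): Player A prefers A (9 > 5); Player B prefers B (8 > 6) — not an equilibrium.
(B, B): Player A gets 1 ≥ 0.5 from A, and Player B gets 8 ≥ 6 from A — Nash equilibrium.

(A, A) and (B, B)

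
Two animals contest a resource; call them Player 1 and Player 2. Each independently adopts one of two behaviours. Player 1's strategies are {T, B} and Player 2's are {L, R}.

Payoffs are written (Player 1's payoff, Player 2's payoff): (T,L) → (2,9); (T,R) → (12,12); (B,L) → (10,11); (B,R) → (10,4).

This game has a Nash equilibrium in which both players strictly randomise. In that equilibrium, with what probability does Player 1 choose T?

Let x be the probability that Player 1 plays T. In a completely mixed equilibrium, Player 2 must be indifferent between L and R.
Player 2's expected payoff from L is 9x + 11(1−x); from R it is 12x + 4(1−x).
Setting these equal: −2x + 11 = 8x + 4, so x = 7/10.

7/10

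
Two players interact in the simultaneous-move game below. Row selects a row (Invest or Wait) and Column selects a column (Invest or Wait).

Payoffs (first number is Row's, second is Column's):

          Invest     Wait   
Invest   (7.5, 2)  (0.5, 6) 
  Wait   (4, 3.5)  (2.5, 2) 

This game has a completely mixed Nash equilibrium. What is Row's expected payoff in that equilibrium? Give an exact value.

First find y, the probability Column plays Invest, from Row's indifference between Invest and Wait: 7.5y + 0.5(1−y) = 4y + 2.5(1−y), giving y = 4/11.
Since Row is indifferent in equilibrium, Row's expected payoff equals the payoff from either row against (4/11, 7/11). Using Invest: 7.5(4/11) + 0.5(7/11) = 67/22.

67/22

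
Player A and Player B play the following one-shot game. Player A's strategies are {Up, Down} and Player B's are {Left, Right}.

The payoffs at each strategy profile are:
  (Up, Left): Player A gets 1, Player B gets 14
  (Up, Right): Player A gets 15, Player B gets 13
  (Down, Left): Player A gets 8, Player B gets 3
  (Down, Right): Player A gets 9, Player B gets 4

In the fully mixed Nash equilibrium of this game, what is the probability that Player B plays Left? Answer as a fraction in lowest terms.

6/13

Let c be the probability that Player B plays Left. In a completely mixed equilibrium, Player A must be indifferent between Up and Down.
Player A's expected payoff from Up is c + 15(1−c); from Down it is 8c + 9(1−c).
Setting these equal: −14c + 15 = −c + 9, so c = 6/13.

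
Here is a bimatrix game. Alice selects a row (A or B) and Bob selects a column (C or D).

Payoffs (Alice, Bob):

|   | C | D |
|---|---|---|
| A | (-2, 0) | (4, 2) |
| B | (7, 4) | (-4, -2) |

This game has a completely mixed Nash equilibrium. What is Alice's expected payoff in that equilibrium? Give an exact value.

First find y, the probability Bob plays C, from Alice's indifference between A and B: −2y + 4(1−y) = 7y − 4(1−y), giving y = 8/17.
Since Alice is indifferent in equilibrium, Alice's expected payoff equals the payoff from either row against (8/17, 9/17). Using A: −2(8/17) + 4(9/17) = 20/17.

20/17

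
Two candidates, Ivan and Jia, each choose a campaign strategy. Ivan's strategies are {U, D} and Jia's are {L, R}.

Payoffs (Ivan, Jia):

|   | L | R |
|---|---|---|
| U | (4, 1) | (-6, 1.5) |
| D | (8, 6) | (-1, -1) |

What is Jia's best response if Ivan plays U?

Against U, Jia earns 1 from L and 1.5 from R.
So R is the best response.

R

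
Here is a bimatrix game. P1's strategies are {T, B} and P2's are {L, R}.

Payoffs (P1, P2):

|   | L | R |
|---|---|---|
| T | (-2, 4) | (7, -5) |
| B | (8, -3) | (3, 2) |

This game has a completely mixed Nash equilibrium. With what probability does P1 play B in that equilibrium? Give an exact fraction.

9/14

Let x be the probability that P1 plays T. In a completely mixed equilibrium, P2 must be indifferent between L and R.
P2's expected payoff from L is 4x − 3(1−x); from R it is −5x + 2(1−x).
Setting these equal: 7x − 3 = −7x + 2, so x = 5/14.
Therefore P1 plays B with probability 1 − 5/14 = 9/14.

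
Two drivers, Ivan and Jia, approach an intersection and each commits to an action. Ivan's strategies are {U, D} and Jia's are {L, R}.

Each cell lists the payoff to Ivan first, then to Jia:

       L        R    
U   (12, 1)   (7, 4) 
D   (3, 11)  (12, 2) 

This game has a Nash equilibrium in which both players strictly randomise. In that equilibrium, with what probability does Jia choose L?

5/14

Let c be the probability that Jia plays L. In a completely mixed equilibrium, Ivan must be indifferent between U and D.
Ivan's expected payoff from U is 12c + 7(1−c); from D it is 3c + 12(1−c).
Setting these equal: 5c + 7 = −9c + 12, so c = 5/14.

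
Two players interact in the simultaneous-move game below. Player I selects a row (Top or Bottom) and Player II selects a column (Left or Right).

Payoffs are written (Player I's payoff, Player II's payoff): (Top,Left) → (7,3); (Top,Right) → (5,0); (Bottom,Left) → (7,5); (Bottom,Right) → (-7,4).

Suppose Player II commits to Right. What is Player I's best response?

Against Right, Player I earns 5 from Top and -7 from Bottom.
So Top is the best response.

Top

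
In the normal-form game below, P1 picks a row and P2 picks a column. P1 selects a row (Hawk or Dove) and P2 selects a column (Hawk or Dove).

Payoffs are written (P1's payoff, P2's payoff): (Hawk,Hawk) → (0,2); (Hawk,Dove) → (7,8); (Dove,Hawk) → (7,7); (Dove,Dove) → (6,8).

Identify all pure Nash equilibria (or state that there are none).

(Hawk, Dove)

(Hawk, Hawk): P1 prefers Dove (7 > 0); P2 prefers Dove (8 > 2) — not an equilibrium.
(Hawk, Dove): P1 gets 7 ≥ 6 from Dove, and P2 gets 8 ≥ 2 from Hawk — Nash equilibrium.
(Dove, Hawk): P2 prefers Dove (8 > 7) — not an equilibrium.
(Dove, Dove): P1 prefers Hawk (7 > 6) — not an equilibrium.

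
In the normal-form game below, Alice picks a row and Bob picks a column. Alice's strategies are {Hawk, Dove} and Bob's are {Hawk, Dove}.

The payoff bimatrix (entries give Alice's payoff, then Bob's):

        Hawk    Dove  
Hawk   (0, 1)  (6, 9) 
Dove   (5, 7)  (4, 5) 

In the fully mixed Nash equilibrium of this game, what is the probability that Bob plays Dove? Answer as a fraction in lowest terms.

Let q be the probability that Bob plays Hawk. In a completely mixed equilibrium, Alice must be indifferent between Hawk and Dove.
Alice's expected payoff from Hawk is 6(1−q); from Dove it is 5q + 4(1−q).
Setting these equal: −6q + 6 = q + 4, so q = 2/7.
Therefore Bob plays Dove with probability 1 − 2/7 = 5/7.

5/7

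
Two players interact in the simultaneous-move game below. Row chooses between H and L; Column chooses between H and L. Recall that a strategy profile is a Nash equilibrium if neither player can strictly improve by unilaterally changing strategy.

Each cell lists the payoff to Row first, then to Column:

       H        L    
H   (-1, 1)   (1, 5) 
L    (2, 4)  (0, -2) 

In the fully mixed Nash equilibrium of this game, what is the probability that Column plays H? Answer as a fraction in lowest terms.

Let c be the probability that Column plays H. In a completely mixed equilibrium, Row must be indifferent between H and L.
Row's expected payoff from H is −c + (1−c); from L it is 2c.
Setting these equal: −2c + 1 = 2c, so c = 1/4.

1/4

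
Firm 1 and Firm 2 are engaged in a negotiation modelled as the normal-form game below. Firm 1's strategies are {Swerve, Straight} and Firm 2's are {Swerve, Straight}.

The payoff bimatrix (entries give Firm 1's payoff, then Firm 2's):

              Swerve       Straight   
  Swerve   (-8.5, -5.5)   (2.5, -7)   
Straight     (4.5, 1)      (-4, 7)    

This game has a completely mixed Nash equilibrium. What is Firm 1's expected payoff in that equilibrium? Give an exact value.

-7/6

First find q, the probability Firm 2 plays Swerve, from Firm 1's indifference between Swerve and Straight: −8.5q + 2.5(1−q) = 4.5q − 4(1−q), giving q = 1/3.
Since Firm 1 is indifferent in equilibrium, Firm 1's expected payoff equals the payoff from either row against (1/3, 2/3). Using Swerve: −8.5(1/3) + 2.5(2/3) = -7/6.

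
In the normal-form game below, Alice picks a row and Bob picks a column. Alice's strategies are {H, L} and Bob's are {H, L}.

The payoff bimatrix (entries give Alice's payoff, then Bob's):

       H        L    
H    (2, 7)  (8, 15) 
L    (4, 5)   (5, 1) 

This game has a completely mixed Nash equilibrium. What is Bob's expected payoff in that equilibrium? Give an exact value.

First find p, the probability Alice plays H, from Bob's indifference between H and L: 7p + 5(1−p) = 15p + (1−p), giving p = 1/3.
Since Bob is indifferent in equilibrium, Bob's expected payoff equals the payoff from either column against (1/3, 2/3). Using H: 7(1/3) + 5(2/3) = 17/3.

17/3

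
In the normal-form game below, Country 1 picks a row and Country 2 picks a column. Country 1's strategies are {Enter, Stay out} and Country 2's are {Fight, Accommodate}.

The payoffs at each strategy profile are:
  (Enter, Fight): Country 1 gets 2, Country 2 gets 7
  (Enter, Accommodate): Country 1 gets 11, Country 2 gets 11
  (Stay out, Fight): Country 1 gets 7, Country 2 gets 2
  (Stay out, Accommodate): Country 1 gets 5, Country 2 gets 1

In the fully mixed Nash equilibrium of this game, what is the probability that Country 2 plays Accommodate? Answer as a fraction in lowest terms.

5/11

Let q be the probability that Country 2 plays Fight. In a completely mixed equilibrium, Country 1 must be indifferent between Enter and Stay out.
Country 1's expected payoff from Enter is 2q + 11(1−q); from Stay out it is 7q + 5(1−q).
Setting these equal: −9q + 11 = 2q + 5, so q = 6/11.
Therefore Country 2 plays Accommodate with probability 1 − 6/11 = 5/11.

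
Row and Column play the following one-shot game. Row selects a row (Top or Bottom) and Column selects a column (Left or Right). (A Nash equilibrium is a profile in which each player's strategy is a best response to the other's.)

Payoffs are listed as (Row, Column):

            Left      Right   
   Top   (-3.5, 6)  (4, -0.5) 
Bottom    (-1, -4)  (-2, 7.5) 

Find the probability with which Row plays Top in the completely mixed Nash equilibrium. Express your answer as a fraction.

Let x be the probability that Row plays Top. In a completely mixed equilibrium, Column must be indifferent between Left and Right.
Column's expected payoff from Left is 6x − 4(1−x); from Right it is −0.5x + 7.5(1−x).
Setting these equal: 10x − 4 = −8x + 7.5, so x = 23/36.

23/36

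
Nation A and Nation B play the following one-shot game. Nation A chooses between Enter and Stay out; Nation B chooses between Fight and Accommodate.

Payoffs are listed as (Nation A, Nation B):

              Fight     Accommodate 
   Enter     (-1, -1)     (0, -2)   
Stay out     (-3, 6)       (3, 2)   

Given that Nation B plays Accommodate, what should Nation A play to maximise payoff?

Stay out

Against Accommodate, Nation A earns 0 from Enter and 3 from Stay out.
So Stay out is the best response.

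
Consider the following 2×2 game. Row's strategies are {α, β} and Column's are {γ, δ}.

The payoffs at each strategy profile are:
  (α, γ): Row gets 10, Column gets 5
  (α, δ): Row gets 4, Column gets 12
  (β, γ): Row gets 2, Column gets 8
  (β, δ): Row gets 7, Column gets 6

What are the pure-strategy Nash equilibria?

(α, γ): Column prefers δ (12 > 5) — not an equilibrium.
(α, δ): Row prefers β (7 > 4) — not an equilibrium.
(β, γ): Row prefers α (10 > 2) — not an equilibrium.
(β, δ): Column prefers γ (8 > 6) — not an equilibrium.

none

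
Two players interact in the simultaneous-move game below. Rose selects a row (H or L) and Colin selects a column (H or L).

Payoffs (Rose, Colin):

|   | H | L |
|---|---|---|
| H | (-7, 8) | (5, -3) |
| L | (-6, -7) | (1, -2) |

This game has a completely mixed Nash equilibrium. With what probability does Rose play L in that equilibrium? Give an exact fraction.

11/16

Let p be the probability that Rose plays H. In a completely mixed equilibrium, Colin must be indifferent between H and L.
Colin's expected payoff from H is 8p − 7(1−p); from L it is −3p − 2(1−p).
Setting these equal: 15p − 7 = −p − 2, so p = 5/16.
Therefore Rose plays L with probability 1 − 5/16 = 11/16.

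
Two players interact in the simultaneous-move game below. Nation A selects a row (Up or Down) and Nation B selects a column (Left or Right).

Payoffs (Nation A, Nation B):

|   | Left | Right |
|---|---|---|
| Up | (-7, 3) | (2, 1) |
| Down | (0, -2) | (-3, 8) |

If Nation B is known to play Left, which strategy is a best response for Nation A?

Against Left, Nation A earns -7 from Up and 0 from Down.
So Down is the best response.

Down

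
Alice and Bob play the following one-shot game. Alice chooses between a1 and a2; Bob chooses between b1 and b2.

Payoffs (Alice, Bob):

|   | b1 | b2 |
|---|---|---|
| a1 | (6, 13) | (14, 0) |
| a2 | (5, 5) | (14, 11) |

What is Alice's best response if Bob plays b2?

Against b2, Alice earns 14 from a1 and 14 from a2.
So either strategy is a best response.

either — both a1 and a2 are best responses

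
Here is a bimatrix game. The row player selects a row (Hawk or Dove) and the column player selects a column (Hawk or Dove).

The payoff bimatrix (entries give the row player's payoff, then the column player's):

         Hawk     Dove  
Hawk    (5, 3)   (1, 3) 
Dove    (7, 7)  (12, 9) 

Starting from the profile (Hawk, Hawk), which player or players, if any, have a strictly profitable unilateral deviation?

The row player at (Hawk, Hawk) earns 5; deviating to Dove yields 7 — a strict improvement.
The column player earns 3; deviating to Dove yields 3 — not better.
Only the row player has a strictly profitable deviation.

The row player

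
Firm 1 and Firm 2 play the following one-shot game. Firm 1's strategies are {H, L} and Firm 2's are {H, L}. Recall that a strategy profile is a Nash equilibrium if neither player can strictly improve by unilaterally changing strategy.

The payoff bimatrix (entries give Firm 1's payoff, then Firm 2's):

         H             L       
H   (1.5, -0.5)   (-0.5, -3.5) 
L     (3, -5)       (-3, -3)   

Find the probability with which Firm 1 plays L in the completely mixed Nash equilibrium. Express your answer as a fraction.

3/5

Let p be the probability that Firm 1 plays H. In a completely mixed equilibrium, Firm 2 must be indifferent between H and L.
Firm 2's expected payoff from H is −0.5p − 5(1−p); from L it is −3.5p − 3(1−p).
Setting these equal: 4.5p − 5 = −0.5p − 3, so p = 2/5.
Therefore Firm 1 plays L with probability 1 − 2/5 = 3/5.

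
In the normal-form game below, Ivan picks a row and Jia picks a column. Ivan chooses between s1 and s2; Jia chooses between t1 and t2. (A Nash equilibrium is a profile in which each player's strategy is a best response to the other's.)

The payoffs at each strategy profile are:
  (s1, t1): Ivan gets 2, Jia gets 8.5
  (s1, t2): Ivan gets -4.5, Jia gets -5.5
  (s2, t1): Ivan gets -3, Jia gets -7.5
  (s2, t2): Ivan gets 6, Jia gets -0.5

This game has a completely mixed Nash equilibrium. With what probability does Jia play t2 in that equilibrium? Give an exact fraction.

Let c be the probability that Jia plays t1. In a completely mixed equilibrium, Ivan must be indifferent between s1 and s2.
Ivan's expected payoff from s1 is 2c − 4.5(1−c); from s2 it is −3c + 6(1−c).
Setting these equal: 6.5c − 4.5 = −9c + 6, so c = 21/31.
Therefore Jia plays t2 with probability 1 − 21/31 = 10/31.

10/31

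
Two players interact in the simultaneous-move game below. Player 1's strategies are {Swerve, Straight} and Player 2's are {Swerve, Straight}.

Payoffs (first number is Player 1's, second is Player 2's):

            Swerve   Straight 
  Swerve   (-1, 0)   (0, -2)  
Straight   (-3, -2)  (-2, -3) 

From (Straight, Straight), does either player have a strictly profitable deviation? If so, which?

Player 1 at (Straight, Straight) earns -2; deviating to Swerve yields 0 — a strict improvement.
Player 2 earns -3; deviating to Swerve yields -2 — a strict improvement.
Both Player 1 and Player 2 have strictly profitable deviations.

Both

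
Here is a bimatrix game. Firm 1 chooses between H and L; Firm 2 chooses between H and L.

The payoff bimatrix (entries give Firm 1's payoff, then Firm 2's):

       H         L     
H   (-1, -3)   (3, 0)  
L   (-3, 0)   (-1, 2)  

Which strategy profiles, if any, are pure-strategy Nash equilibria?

(H, L)

(H, H): Firm 2 prefers L (0 > -3) — not an equilibrium.
(H, L): Firm 1 gets 3 ≥ -1 from L, and Firm 2 gets 0 ≥ -3 from H — Nash equilibrium.
(L, H): Firm 1 prefers H (-1 > -3); Firm 2 prefers L (2 > 0) — not an equilibrium.
(L, L): Firm 1 prefers H (3 > -1) — not an equilibrium.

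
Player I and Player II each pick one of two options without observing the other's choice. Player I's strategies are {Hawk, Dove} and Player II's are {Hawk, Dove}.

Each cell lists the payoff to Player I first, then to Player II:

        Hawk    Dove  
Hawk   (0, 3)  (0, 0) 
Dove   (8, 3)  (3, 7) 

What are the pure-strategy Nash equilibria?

(Dove, Dove)

(Hawk, Hawk): Player I prefers Dove (8 > 0) — not an equilibrium.
(Hawk, Dove): Player I prefers Dove (3 > 0); Player II prefers Hawk (3 > 0) — not an equilibrium.
(Dove, Hawk): Player II prefers Dove (7 > 3) — not an equilibrium.
(Dove, Dove): Player I gets 3 ≥ 0 from Hawk, and Player II gets 7 ≥ 3 from Hawk — Nash equilibrium.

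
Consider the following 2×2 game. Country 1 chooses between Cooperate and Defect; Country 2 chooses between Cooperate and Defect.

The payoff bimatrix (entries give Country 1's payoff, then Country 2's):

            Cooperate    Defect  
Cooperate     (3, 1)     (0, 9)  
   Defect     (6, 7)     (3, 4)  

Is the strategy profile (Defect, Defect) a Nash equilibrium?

At (Defect, Defect), Country 1 earns 3; switching to Cooperate would give 0, so Country 1 has no profitable deviation.
Country 2 earns 4; switching to Cooperate would give 7, so Country 2 would deviate.
Since at least one player can profitably deviate, this is not a Nash equilibrium.

No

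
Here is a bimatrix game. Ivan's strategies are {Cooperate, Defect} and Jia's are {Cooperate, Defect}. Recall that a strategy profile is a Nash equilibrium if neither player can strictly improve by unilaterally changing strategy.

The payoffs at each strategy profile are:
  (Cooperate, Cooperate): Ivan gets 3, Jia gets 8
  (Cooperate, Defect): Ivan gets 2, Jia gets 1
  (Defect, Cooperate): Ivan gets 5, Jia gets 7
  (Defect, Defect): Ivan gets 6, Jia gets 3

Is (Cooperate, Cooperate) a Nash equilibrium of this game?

At (Cooperate, Cooperate), Ivan earns 3; switching to Defect would give 5, so Ivan would deviate.
Jia earns 8; switching to Defect would give 1, so Jia has no profitable deviation.
Since at least one player can profitably deviate, this is not a Nash equilibrium.

No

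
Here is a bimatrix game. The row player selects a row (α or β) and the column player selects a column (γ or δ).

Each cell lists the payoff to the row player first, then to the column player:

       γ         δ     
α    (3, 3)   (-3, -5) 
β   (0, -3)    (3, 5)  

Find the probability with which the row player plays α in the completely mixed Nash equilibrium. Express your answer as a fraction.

Let x be the probability that the row player plays α. In a completely mixed equilibrium, the column player must be indifferent between γ and δ.
The column player's expected payoff from γ is 3x − 3(1−x); from δ it is −5x + 5(1−x).
Setting these equal: 6x − 3 = −10x + 5, so x = 1/2.

1/2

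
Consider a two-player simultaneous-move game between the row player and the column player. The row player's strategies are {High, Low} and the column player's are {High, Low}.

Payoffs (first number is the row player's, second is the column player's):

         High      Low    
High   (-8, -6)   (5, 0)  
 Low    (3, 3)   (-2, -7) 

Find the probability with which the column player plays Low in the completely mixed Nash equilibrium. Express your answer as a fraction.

11/18

Let q be the probability that the column player plays High. In a completely mixed equilibrium, the row player must be indifferent between High and Low.
The row player's expected payoff from High is −8q + 5(1−q); from Low it is 3q − 2(1−q).
Setting these equal: −13q + 5 = 5q − 2, so q = 7/18.
Therefore the column player plays Low with probability 1 − 7/18 = 11/18.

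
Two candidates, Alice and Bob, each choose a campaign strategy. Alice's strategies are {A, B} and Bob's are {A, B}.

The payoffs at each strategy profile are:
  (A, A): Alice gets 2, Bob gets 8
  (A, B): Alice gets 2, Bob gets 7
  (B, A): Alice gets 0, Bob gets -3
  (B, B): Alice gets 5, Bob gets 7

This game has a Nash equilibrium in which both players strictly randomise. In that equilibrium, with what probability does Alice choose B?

1/11

Let p be the probability that Alice plays A. In a completely mixed equilibrium, Bob must be indifferent between A and B.
Bob's expected payoff from A is 8p − 3(1−p); from B it is 7p + 7(1−p).
Setting these equal: 11p − 3 = 7, so p = 10/11.
Therefore Alice plays B with probability 1 − 10/11 = 1/11.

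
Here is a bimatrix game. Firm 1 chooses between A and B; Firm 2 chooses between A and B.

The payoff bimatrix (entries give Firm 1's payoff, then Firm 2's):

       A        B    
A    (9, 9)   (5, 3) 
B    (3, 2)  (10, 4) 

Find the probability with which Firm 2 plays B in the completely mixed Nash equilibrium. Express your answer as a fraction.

Let y be the probability that Firm 2 plays A. In a completely mixed equilibrium, Firm 1 must be indifferent between A and B.
Firm 1's expected payoff from A is 9y + 5(1−y); from B it is 3y + 10(1−y).
Setting these equal: 4y + 5 = −7y + 10, so y = 5/11.
Therefore Firm 2 plays B with probability 1 − 5/11 = 6/11.

6/11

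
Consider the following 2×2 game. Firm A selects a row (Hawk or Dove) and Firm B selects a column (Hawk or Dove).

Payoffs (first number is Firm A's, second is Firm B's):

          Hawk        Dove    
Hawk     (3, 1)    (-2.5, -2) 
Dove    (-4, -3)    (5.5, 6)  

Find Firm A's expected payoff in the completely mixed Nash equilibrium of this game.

13/30

First find q, the probability Firm B plays Hawk, from Firm A's indifference between Hawk and Dove: 3q − 2.5(1−q) = −4q + 5.5(1−q), giving q = 8/15.
Since Firm A is indifferent in equilibrium, Firm A's expected payoff equals the payoff from either row against (8/15, 7/15). Using Hawk: 3(8/15) − 2.5(7/15) = 13/30.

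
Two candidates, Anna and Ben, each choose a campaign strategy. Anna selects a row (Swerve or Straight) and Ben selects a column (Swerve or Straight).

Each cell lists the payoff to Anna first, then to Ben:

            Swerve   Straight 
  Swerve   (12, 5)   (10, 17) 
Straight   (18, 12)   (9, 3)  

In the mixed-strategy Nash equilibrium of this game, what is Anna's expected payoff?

First find y, the probability Ben plays Swerve, from Anna's indifference between Swerve and Straight: 12y + 10(1−y) = 18y + 9(1−y), giving y = 1/7.
Since Anna is indifferent in equilibrium, Anna's expected payoff equals the payoff from either row against (1/7, 6/7). Using Swerve: 12(1/7) + 10(6/7) = 72/7.

72/7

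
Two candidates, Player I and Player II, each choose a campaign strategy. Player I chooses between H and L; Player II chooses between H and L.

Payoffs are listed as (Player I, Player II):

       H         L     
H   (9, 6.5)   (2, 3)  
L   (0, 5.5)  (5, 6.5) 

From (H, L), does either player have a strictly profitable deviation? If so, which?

Both

Player I at (H, L) earns 2; deviating to L yields 5 — a strict improvement.
Player II earns 3; deviating to H yields 6.5 — a strict improvement.
Both Player I and Player II have strictly profitable deviations.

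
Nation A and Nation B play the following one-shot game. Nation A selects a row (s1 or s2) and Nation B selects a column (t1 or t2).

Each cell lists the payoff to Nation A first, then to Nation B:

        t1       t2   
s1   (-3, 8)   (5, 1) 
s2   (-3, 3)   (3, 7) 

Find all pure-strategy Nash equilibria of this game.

(s1, t1)

(s1, t1): Nation A gets -3 ≥ -3 from s2, and Nation B gets 8 ≥ 1 from t2 — Nash equilibrium.
(s1, t2): Nation B prefers t1 (8 > 1) — not an equilibrium.
(s2, t1): Nation B prefers t2 (7 > 3) — not an equilibrium.
(s2, t2): Nation A prefers s1 (5 > 3) — not an equilibrium.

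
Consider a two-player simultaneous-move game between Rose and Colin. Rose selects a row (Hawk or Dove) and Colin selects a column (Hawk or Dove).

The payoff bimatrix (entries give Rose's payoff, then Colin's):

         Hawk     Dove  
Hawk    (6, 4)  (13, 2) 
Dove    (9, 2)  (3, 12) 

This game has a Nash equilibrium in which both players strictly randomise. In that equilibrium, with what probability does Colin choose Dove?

3/13

Let c be the probability that Colin plays Hawk. In a completely mixed equilibrium, Rose must be indifferent between Hawk and Dove.
Rose's expected payoff from Hawk is 6c + 13(1−c); from Dove it is 9c + 3(1−c).
Setting these equal: −7c + 13 = 6c + 3, so c = 10/13.
Therefore Colin plays Dove with probability 1 − 10/13 = 3/13.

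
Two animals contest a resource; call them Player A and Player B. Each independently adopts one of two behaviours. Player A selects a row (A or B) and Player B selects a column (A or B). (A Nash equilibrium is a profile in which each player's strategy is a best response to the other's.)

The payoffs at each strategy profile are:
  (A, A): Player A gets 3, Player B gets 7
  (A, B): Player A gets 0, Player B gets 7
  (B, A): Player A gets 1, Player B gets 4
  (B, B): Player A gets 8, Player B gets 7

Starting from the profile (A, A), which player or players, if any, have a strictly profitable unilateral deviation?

Player A at (A, A) earns 3; deviating to B yields 1 — not better.
Player B earns 7; deviating to B yields 7 — not better.
Neither player can strictly improve; the profile is a Nash equilibrium.

Neither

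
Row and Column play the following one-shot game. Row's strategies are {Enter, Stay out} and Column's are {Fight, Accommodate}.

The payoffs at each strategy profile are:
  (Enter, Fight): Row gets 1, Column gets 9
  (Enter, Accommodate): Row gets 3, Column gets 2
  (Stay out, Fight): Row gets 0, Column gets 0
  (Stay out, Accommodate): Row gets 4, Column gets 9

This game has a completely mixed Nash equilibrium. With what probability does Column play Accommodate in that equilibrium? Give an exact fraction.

1/2

Let c be the probability that Column plays Fight. In a completely mixed equilibrium, Row must be indifferent between Enter and Stay out.
Row's expected payoff from Enter is c + 3(1−c); from Stay out it is 4(1−c).
Setting these equal: −2c + 3 = −4c + 4, so c = 1/2.
Therefore Column plays Accommodate with probability 1 − 1/2 = 1/2.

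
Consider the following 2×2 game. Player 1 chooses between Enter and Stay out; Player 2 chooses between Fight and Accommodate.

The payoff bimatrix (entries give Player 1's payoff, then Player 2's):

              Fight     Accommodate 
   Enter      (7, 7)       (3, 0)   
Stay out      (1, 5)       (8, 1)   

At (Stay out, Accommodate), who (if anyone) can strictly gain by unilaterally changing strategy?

Player 1 at (Stay out, Accommodate) earns 8; deviating to Enter yields 3 — not better.
Player 2 earns 1; deviating to Fight yields 5 — a strict improvement.
Only Player 2 has a strictly profitable deviation.

Player 2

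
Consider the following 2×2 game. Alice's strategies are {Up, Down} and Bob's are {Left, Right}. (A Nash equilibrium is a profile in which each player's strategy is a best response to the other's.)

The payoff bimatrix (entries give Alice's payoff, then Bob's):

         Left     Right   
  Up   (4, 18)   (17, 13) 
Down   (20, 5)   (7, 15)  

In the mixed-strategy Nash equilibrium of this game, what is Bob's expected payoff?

First find x, the probability Alice plays Up, from Bob's indifference between Left and Right: 18x + 5(1−x) = 13x + 15(1−x), giving x = 2/3.
Since Bob is indifferent in equilibrium, Bob's expected payoff equals the payoff from either column against (2/3, 1/3). Using Left: 18(2/3) + 5(1/3) = 41/3.

41/3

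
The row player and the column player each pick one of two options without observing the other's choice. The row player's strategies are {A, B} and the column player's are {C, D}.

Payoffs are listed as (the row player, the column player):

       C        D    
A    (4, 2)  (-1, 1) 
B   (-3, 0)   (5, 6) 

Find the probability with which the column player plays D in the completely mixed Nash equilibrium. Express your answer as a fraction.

7/13

Let c be the probability that the column player plays C. In a completely mixed equilibrium, the row player must be indifferent between A and B.
The row player's expected payoff from A is 4c − (1−c); from B it is −3c + 5(1−c).
Setting these equal: 5c − 1 = −8c + 5, so c = 6/13.
Therefore the column player plays D with probability 1 − 6/13 = 7/13.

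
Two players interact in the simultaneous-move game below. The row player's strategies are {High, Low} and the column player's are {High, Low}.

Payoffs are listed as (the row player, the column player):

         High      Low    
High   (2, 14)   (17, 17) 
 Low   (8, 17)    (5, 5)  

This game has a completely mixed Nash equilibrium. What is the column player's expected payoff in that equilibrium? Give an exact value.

73/5

First find p, the probability the row player plays High, from the column player's indifference between High and Low: 14p + 17(1−p) = 17p + 5(1−p), giving p = 4/5.
Since the column player is indifferent in equilibrium, the column player's expected payoff equals the payoff from either column against (4/5, 1/5). Using High: 14(4/5) + 17(1/5) = 73/5.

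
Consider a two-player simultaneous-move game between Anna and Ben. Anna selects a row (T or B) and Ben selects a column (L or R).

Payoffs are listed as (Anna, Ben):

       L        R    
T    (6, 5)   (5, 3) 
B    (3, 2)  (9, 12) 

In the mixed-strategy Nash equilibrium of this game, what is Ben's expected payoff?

9/2

First find p, the probability Anna plays T, from Ben's indifference between L and R: 5p + 2(1−p) = 3p + 12(1−p), giving p = 5/6.
Since Ben is indifferent in equilibrium, Ben's expected payoff equals the payoff from either column against (5/6, 1/6). Using L: 5(5/6) + 2(1/6) = 9/2.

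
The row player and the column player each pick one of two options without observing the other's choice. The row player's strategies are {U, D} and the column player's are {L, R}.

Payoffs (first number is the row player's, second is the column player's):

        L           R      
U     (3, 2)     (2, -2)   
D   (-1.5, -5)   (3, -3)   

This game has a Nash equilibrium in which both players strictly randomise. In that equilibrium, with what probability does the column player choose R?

9/11

Let q be the probability that the column player plays L. In a completely mixed equilibrium, the row player must be indifferent between U and D.
The row player's expected payoff from U is 3q + 2(1−q); from D it is −1.5q + 3(1−q).
Setting these equal: q + 2 = −4.5q + 3, so q = 2/11.
Therefore the column player plays R with probability 1 − 2/11 = 9/11.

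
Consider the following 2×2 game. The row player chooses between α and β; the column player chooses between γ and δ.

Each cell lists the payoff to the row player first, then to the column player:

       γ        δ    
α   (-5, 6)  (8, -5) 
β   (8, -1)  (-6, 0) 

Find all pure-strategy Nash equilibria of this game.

(α, γ): the row player prefers β (8 > -5) — not an equilibrium.
(α, δ): the column player prefers γ (6 > -5) — not an equilibrium.
(β, γ): the column player prefers δ (0 > -1) — not an equilibrium.
(β, δ): the row player prefers α (8 > -6) — not an equilibrium.

none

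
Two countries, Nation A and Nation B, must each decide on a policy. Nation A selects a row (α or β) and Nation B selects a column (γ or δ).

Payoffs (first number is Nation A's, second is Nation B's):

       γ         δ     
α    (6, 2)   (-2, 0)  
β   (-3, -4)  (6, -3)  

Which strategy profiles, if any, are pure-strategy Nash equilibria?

(α, γ) and (β, δ)

(α, γ): Nation A gets 6 ≥ -3 from β, and Nation B gets 2 ≥ 0 from δ — Nash equilibrium.
(α, δ): Nation A prefers β (6 > -2); Nation B prefers γ (2 > 0) — not an equilibrium.
(β, γ): Nation A prefers α (6 > -3); Nation B prefers δ (-3 > -4) — not an equilibrium.
(β, δ): Nation A gets 6 ≥ -2 from α, and Nation B gets -3 ≥ -4 from γ — Nash equilibrium.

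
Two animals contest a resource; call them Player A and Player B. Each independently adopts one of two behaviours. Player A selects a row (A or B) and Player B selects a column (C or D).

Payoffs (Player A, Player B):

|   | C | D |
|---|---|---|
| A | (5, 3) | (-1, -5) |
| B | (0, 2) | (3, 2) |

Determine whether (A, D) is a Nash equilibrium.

No

At (A, D), Player A earns -1; switching to B would give 3, so Player A would deviate.
Player B earns -5; switching to C would give 3, so Player B would deviate.
Since at least one player can profitably deviate, this is not a Nash equilibrium.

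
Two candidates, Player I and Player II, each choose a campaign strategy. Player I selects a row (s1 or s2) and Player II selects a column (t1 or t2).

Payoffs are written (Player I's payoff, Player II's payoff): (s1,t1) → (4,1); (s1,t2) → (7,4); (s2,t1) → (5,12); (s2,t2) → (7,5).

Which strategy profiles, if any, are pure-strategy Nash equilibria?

(s1, t1): Player I prefers s2 (5 > 4); Player II prefers t2 (4 > 1) — not an equilibrium.
(s1, t2): Player I gets 7 ≥ 7 from s2, and Player II gets 4 ≥ 1 from t1 — Nash equilibrium.
(s2, t1): Player I gets 5 ≥ 4 from s1, and Player II gets 12 ≥ 5 from t2 — Nash equilibrium.
(s2, t2): Player II prefers t1 (12 > 5) — not an equilibrium.

(s1, t2) and (s2, t1)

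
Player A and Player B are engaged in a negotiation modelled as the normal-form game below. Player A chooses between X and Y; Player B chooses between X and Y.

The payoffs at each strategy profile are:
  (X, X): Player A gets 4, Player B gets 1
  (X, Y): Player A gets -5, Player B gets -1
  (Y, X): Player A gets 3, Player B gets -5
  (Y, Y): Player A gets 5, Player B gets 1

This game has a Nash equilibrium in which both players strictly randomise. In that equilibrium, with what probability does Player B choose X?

10/11

Let q be the probability that Player B plays X. In a completely mixed equilibrium, Player A must be indifferent between X and Y.
Player A's expected payoff from X is 4q − 5(1−q); from Y it is 3q + 5(1−q).
Setting these equal: 9q − 5 = −2q + 5, so q = 10/11.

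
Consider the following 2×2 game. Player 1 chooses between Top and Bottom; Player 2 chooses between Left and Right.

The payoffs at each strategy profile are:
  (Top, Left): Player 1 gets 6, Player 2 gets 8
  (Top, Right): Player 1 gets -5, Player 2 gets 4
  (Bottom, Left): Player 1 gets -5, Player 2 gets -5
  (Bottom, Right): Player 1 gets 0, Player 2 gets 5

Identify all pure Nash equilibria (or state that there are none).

(Top, Left) and (Bottom, Right)

(Top, Left): Player 1 gets 6 ≥ -5 from Bottom, and Player 2 gets 8 ≥ 4 from Right — Nash equilibrium.
(Top, Right): Player 1 prefers Bottom (0 > -5); Player 2 prefers Left (8 > 4) — not an equilibrium.
(Bottom, Left): Player 1 prefers Top (6 > -5); Player 2 prefers Right (5 > -5) — not an equilibrium.
(Bottom, Right): Player 1 gets 0 ≥ -5 from Top, and Player 2 gets 5 ≥ -5 from Left — Nash equilibrium.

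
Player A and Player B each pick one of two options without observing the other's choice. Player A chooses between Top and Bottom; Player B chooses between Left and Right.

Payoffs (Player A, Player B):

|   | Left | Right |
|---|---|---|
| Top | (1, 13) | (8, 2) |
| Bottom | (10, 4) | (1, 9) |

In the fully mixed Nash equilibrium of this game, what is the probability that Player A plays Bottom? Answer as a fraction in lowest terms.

11/16

Let x be the probability that Player A plays Top. In a completely mixed equilibrium, Player B must be indifferent between Left and Right.
Player B's expected payoff from Left is 13x + 4(1−x); from Right it is 2x + 9(1−x).
Setting these equal: 9x + 4 = −7x + 9, so x = 5/16.
Therefore Player A plays Bottom with probability 1 − 5/16 = 11/16.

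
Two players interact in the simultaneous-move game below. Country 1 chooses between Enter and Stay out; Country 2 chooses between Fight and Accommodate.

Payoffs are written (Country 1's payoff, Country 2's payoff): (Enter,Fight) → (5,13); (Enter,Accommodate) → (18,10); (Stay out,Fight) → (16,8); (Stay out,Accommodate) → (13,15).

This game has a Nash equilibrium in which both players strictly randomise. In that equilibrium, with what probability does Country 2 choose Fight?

Let y be the probability that Country 2 plays Fight. In a completely mixed equilibrium, Country 1 must be indifferent between Enter and Stay out.
Country 1's expected payoff from Enter is 5y + 18(1−y); from Stay out it is 16y + 13(1−y).
Setting these equal: −13y + 18 = 3y + 13, so y = 5/16.

5/16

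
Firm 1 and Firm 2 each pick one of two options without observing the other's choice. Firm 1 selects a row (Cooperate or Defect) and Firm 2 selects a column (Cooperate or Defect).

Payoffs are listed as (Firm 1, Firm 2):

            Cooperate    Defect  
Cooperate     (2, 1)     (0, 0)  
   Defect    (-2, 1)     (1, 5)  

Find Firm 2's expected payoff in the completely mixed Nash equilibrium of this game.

1

First find p, the probability Firm 1 plays Cooperate, from Firm 2's indifference between Cooperate and Defect: p + (1−p) = 5(1−p), giving p = 4/5.
Since Firm 2 is indifferent in equilibrium, Firm 2's expected payoff equals the payoff from either column against (4/5, 1/5). Using Cooperate: (4/5) + (1/5) = 1.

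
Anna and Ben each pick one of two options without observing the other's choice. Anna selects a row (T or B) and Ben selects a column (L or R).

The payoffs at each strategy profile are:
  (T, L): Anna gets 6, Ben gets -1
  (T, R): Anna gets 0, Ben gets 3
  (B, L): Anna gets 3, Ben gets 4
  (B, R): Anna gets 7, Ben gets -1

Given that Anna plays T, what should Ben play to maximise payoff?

R

Against T, Ben earns -1 from L and 3 from R.
So R is the best response.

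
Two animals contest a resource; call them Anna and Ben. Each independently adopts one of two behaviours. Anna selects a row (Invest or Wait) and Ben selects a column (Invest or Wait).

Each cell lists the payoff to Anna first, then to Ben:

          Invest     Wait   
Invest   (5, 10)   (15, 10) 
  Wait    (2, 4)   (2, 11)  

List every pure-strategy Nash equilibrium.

(Invest, Invest): Anna gets 5 ≥ 2 from Wait, and Ben gets 10 ≥ 10 from Wait — Nash equilibrium.
(Invest, Wait): Anna gets 15 ≥ 2 from Wait, and Ben gets 10 ≥ 10 from Invest — Nash equilibrium.
(Wait, Invest): Anna prefers Invest (5 > 2); Ben prefers Wait (11 > 4) — not an equilibrium.
(Wait, Wait): Anna prefers Invest (15 > 2) — not an equilibrium.

(Invest, Invest) and (Invest, Wait)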